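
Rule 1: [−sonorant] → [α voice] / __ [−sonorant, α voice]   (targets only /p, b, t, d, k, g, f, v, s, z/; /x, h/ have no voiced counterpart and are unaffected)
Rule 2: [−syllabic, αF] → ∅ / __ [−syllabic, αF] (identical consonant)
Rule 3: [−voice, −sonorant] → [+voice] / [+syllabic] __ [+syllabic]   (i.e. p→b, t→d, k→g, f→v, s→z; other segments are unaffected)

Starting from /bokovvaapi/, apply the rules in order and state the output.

Rule 1 (regressive voicing assimilation): no segment meets the environment; /bokovvaapi/ is unchanged.
Rule 2 (degemination): /vv/ is a geminate; the first /v/ deletes. /bokovvaapi/ → bokovaapi.
Rule 3 (intervocalic voicing): /k/ is a voiceless obstruent between vowels /o/ and /o/, so it voices to [g]. /p/ is a voiceless obstruent between vowels /a/ and /i/, so it voices to [b]. /bokovaapi/ → bogovaabi.

bogovaabi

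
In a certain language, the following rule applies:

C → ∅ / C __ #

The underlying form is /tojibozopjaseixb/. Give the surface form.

tojibozopjaseix

/b/ is the second consonant of a word-final cluster /xb/, so it deletes.
The other instances of /t/, /j/, /b/, /z/, /p/, /s/, /x/ do not occur in the required environment and remain unchanged.
Surface form: [tojibozopjaseix].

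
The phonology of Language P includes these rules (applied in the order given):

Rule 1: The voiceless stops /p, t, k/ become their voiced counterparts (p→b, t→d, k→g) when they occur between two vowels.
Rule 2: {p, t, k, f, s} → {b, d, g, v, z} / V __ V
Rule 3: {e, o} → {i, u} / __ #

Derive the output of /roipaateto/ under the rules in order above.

roibaadedu

Rule 1 (intervocalic voicing): /p/ is a voiceless stop between vowels /i/ and /a/, so it voices to [b]. /t/ is a voiceless stop between vowels /a/ and /e/, so it voices to [d]. /t/ is a voiceless stop between vowels /e/ and /o/, so it voices to [d]. /roipaateto/ → roibaadedo.
Rule 2 (intervocalic voicing): no segment meets the environment; /roibaadedo/ is unchanged.
Rule 3 (final vowel raising): /o/ is a mid vowel in word-final position, so it raises to [u]. /roibaadedo/ → roibaadedu.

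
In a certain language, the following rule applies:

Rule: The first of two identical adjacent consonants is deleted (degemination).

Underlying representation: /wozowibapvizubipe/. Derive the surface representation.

No segment of /wozowibapvizubipe/ meets the structural description of the rule, so the form surfaces unchanged.

wozowibapvizubipe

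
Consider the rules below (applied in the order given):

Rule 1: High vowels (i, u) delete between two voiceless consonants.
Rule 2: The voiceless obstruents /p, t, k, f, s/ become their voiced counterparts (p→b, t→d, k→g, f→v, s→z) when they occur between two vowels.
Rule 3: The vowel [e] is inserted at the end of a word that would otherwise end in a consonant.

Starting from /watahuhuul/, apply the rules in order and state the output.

Rule 1 (high vowel syncope): /u/ is a high vowel flanked by voiceless consonants /h/ and /h/, so it deletes. /watahuhuul/ → watahhuul.
Rule 2 (intervocalic voicing): /t/ is a voiceless obstruent between vowels /a/ and /a/, so it voices to [d]. /watahhuul/ → wadahhuul.
Rule 3 (final e-epenthesis): the form ends in the consonant /l/, so [e] is inserted word-finally. /wadahhuul/ → wadahhuule.

wadahhuule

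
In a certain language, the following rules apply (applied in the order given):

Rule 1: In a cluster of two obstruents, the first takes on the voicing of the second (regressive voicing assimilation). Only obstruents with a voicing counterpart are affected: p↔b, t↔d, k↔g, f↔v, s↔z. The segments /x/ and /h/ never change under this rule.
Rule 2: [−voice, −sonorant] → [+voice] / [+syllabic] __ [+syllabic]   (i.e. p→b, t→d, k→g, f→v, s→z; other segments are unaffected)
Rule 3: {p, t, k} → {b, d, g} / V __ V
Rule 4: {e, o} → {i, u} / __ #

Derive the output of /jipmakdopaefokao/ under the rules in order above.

Rule 1 (regressive voicing assimilation): /k/ precedes the voiced obstruent /d/, so it voices to [g] by assimilation. /jipmakdopaefokao/ → jipmagdopaefokao.
Rule 2 (intervocalic voicing): /p/ is a voiceless obstruent between vowels /o/ and /a/, so it voices to [b]. /f/ is a voiceless obstruent between vowels /e/ and /o/, so it voices to [v]. /k/ is a voiceless obstruent between vowels /o/ and /a/, so it voices to [g]. /jipmagdopaefokao/ → jipmagdobaevogao.
Rule 3 (intervocalic voicing): no segment meets the environment; /jipmagdobaevogao/ is unchanged.
Rule 4 (final vowel raising): /o/ is a mid vowel in word-final position, so it raises to [u]. /jipmagdobaevogao/ → jipmagdobaevogau.

jipmagdobaevogau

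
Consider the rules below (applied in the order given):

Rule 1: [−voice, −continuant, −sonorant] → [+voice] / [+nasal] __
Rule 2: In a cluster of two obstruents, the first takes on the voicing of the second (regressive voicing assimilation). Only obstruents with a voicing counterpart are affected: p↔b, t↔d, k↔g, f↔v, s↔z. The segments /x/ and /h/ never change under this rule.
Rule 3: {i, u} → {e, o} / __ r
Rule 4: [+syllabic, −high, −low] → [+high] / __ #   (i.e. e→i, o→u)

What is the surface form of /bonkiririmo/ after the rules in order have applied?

Rule 1 (post-nasal voicing): /k/ is a voiceless stop immediately after the nasal /n/, so it voices to [g]. /bonkiririmo/ → bongiririmo.
Rule 2 (regressive voicing assimilation): no segment meets the environment; /bongiririmo/ is unchanged.
Rule 3 (pre-rhotic lowering): /i/ is a high vowel immediately before /r/, so it lowers to [e]. /i/ is a high vowel immediately before /r/, so it lowers to [e]. /bongiririmo/ → bongererimo.
Rule 4 (final vowel raising): /o/ is a mid vowel in word-final position, so it raises to [u]. /bongererimo/ → bongererimu.

bongererimu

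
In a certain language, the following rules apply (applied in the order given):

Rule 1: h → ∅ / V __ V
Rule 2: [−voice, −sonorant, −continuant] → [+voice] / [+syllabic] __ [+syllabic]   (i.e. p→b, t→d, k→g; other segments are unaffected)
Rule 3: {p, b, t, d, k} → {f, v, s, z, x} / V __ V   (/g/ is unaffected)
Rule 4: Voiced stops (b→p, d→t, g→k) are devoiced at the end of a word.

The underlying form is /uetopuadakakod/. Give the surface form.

uezovuazagagot

Rule 1 (intervocalic h-deletion): no segment meets the environment; /uetopuadakakod/ is unchanged.
Rule 2 (intervocalic voicing): /t/ is a voiceless stop between vowels /e/ and /o/, so it voices to [d]. /p/ is a voiceless stop between vowels /o/ and /u/, so it voices to [b]. /k/ is a voiceless stop between vowels /a/ and /a/, so it voices to [g]. /k/ is a voiceless stop between vowels /a/ and /o/, so it voices to [g]. /uetopuadakakod/ → uedobuadagagod.
Rule 3 (intervocalic spirantization): /d/ is a stop between vowels /e/ and /o/, so it spirantizes to the fricative [z]. /b/ is a stop between vowels /o/ and /u/, so it spirantizes to the fricative [v]. /d/ is a stop between vowels /a/ and /a/, so it spirantizes to the fricative [z]. /uedobuadagagod/ → uezovuazagagod.
Rule 4 (final devoicing): /d/ is a voiced stop in word-final position, so it devoices to [t]. /uezovuazagagod/ → uezovuazagagot.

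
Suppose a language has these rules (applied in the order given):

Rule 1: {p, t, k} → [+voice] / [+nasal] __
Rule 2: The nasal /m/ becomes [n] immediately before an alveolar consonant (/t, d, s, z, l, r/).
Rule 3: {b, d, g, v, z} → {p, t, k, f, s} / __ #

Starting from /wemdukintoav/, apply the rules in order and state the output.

Rule 1 (post-nasal voicing): /t/ is a voiceless stop immediately after the nasal /n/, so it voices to [d]. /wemdukintoav/ → wemdukindoav.
Rule 2 (nasal place assimilation): /m/ precedes the alveolar consonant /d/, so it assimilates in place to [n]. /wemdukindoav/ → wendukindoav.
Rule 3 (final devoicing): /v/ is a voiced obstruent in word-final position, so it devoices to [f]. /wendukindoav/ → wendukindoaf.

wendukindoaf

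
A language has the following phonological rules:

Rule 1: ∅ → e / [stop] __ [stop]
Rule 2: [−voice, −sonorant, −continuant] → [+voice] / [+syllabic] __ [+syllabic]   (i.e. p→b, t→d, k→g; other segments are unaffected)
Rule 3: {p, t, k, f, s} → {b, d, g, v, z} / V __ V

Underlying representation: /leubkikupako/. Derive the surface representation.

leubegigubago

Rule 1 (stop-cluster e-epenthesis): /b/ and /k/ form a stop–stop cluster, so [e] is inserted between them. /leubkikupako/ → leubekikupako.
Rule 2 (intervocalic voicing): /k/ is a voiceless stop between vowels /e/ and /i/, so it voices to [g]. /k/ is a voiceless stop between vowels /i/ and /u/, so it voices to [g]. /p/ is a voiceless stop between vowels /u/ and /a/, so it voices to [b]. /k/ is a voiceless stop between vowels /a/ and /o/, so it voices to [g]. /leubekikupako/ → leubegigubago.
Rule 3 (intervocalic voicing): no segment meets the environment; /leubegigubago/ is unchanged.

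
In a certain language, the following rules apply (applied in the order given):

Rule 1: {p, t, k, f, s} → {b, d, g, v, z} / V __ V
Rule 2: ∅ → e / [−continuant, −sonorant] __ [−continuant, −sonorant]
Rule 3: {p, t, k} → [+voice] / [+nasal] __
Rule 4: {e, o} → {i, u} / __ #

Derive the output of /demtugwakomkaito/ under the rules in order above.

Rule 1 (intervocalic voicing): /k/ is a voiceless obstruent between vowels /a/ and /o/, so it voices to [g]. /t/ is a voiceless obstruent between vowels /i/ and /o/, so it voices to [d]. /demtugwakomkaito/ → demtugwagomkaido.
Rule 2 (stop-cluster e-epenthesis): no segment meets the environment; /demtugwagomkaido/ is unchanged.
Rule 3 (post-nasal voicing): /t/ is a voiceless stop immediately after the nasal /m/, so it voices to [d]. /k/ is a voiceless stop immediately after the nasal /m/, so it voices to [g]. /demtugwagomkaido/ → demdugwagomgaido.
Rule 4 (final vowel raising): /o/ is a mid vowel in word-final position, so it raises to [u]. /demdugwagomgaido/ → demdugwagomgaidu.

demdugwagomgaidu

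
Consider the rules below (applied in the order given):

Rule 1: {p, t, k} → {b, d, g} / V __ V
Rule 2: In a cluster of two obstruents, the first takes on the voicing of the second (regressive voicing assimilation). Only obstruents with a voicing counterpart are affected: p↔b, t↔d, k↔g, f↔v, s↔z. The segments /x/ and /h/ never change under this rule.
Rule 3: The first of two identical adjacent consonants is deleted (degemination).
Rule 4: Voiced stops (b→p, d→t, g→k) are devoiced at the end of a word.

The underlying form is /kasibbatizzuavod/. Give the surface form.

kasibadizuavot

Rule 1 (intervocalic voicing): /t/ is a voiceless stop between vowels /a/ and /i/, so it voices to [d]. /kasibbatizzuavod/ → kasibbadizzuavod.
Rule 2 (regressive voicing assimilation): no segment meets the environment; /kasibbadizzuavod/ is unchanged.
Rule 3 (degemination): /bb/ is a geminate; the first /b/ deletes. /zz/ is a geminate; the first /z/ deletes. /kasibbadizzuavod/ → kasibadizuavod.
Rule 4 (final devoicing): /d/ is a voiced stop in word-final position, so it devoices to [t]. /kasibadizuavod/ → kasibadizuavot.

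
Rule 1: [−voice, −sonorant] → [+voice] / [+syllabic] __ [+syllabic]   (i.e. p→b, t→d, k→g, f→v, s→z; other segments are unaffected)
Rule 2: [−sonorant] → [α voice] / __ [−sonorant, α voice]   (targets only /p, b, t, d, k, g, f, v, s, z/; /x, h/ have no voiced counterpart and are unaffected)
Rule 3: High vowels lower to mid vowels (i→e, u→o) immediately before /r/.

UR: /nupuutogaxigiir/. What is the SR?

Rule 1 (intervocalic voicing): /p/ is a voiceless obstruent between vowels /u/ and /u/, so it voices to [b]. /t/ is a voiceless obstruent between vowels /u/ and /o/, so it voices to [d]. /nupuutogaxigiir/ → nubuudogaxigiir.
Rule 2 (regressive voicing assimilation): no segment meets the environment; /nubuudogaxigiir/ is unchanged.
Rule 3 (pre-rhotic lowering): /i/ is a high vowel immediately before /r/, so it lowers to [e]. /nubuudogaxigiir/ → nubuudogaxigier.

nubuudogaxigier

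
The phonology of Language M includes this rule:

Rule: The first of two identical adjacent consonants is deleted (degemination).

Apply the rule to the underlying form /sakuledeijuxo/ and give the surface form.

No segment of /sakuledeijuxo/ meets the structural description of the rule, so the form surfaces unchanged.

sakuledeijuxo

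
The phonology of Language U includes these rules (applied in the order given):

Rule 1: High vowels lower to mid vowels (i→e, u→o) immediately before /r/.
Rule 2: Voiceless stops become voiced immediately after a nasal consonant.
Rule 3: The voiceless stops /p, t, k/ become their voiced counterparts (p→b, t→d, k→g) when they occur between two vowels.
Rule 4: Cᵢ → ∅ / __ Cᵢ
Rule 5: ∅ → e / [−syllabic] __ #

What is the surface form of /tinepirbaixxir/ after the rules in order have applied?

Rule 1 (pre-rhotic lowering): /i/ is a high vowel immediately before /r/, so it lowers to [e]. /i/ is a high vowel immediately before /r/, so it lowers to [e]. /tinepirbaixxir/ → tineperbaixxer.
Rule 2 (post-nasal voicing): no segment meets the environment; /tineperbaixxer/ is unchanged.
Rule 3 (intervocalic voicing): /p/ is a voiceless stop between vowels /e/ and /e/, so it voices to [b]. /tineperbaixxer/ → tineberbaixxer.
Rule 4 (degemination): /xx/ is a geminate; the first /x/ deletes. /tineberbaixxer/ → tineberbaixer.
Rule 5 (final e-epenthesis): the form ends in the consonant /r/, so [e] is inserted word-finally. /tineberbaixer/ → tineberbaixere.

tineberbaixere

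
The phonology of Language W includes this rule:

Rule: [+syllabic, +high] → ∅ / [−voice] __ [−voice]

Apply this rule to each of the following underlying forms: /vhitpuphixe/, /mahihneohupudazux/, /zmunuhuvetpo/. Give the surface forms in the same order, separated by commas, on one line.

vhtpphxe, mahhneohpudazux, zmunuhuvetpo

/vhitpuphixe/: /i/ is a high vowel flanked by voiceless consonants /h/ and /t/, so it deletes. /u/ is a high vowel flanked by voiceless consonants /p/ and /p/, so it deletes. /i/ is a high vowel flanked by voiceless consonants /h/ and /x/, so it deletes. → [vhtpphxe].
/mahihneohupudazux/: /i/ is a high vowel flanked by voiceless consonants /h/ and /h/, so it deletes. /u/ is a high vowel flanked by voiceless consonants /h/ and /p/, so it deletes. → [mahhneohpudazux].
/zmunuhuvetpo/: the rule's environment is not met; surfaces unchanged as [zmunuhuvetpo].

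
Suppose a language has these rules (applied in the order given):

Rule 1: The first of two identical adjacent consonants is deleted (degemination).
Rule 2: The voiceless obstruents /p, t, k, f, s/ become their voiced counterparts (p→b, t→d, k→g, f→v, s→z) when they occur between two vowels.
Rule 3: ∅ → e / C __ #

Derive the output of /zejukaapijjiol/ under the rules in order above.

zejugaabijiole

Rule 1 (degemination): /jj/ is a geminate; the first /j/ deletes. /zejukaapijjiol/ → zejukaapijiol.
Rule 2 (intervocalic voicing): /k/ is a voiceless obstruent between vowels /u/ and /a/, so it voices to [g]. /p/ is a voiceless obstruent between vowels /a/ and /i/, so it voices to [b]. /zejukaapijiol/ → zejugaabijiol.
Rule 3 (final e-epenthesis): the form ends in the consonant /l/, so [e] is inserted word-finally. /zejugaabijiol/ → zejugaabijiole.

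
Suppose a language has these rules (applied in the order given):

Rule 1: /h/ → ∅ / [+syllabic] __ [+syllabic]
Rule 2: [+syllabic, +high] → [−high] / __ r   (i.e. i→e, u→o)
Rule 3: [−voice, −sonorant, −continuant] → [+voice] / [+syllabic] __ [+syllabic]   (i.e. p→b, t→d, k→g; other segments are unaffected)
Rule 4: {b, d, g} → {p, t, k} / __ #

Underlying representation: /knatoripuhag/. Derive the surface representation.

knadoribuak

Rule 1 (intervocalic h-deletion): /h/ occurs between vowels /u/ and /a/, so it deletes. /knatoripuhag/ → knatoripuag.
Rule 2 (pre-rhotic lowering): no segment meets the environment; /knatoripuag/ is unchanged.
Rule 3 (intervocalic voicing): /t/ is a voiceless stop between vowels /a/ and /o/, so it voices to [d]. /p/ is a voiceless stop between vowels /i/ and /u/, so it voices to [b]. /knatoripuag/ → knadoribuag.
Rule 4 (final devoicing): /g/ is a voiced stop in word-final position, so it devoices to [k]. /knadoribuag/ → knadoribuak.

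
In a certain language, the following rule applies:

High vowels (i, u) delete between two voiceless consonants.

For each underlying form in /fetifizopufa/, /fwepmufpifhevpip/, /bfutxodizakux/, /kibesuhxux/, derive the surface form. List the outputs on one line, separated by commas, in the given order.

fetfizopfa, fwepmufpfhevpp, bftxodizakx, kibeshxx

/fetifizopufa/: /i/ is a high vowel flanked by voiceless consonants /t/ and /f/, so it deletes. /u/ is a high vowel flanked by voiceless consonants /p/ and /f/, so it deletes. → [fetfizopfa].
/fwepmufpifhevpip/: /i/ is a high vowel flanked by voiceless consonants /p/ and /f/, so it deletes. /i/ is a high vowel flanked by voiceless consonants /p/ and /p/, so it deletes. → [fwepmufpfhevpp].
/bfutxodizakux/: /u/ is a high vowel flanked by voiceless consonants /f/ and /t/, so it deletes. /u/ is a high vowel flanked by voiceless consonants /k/ and /x/, so it deletes. → [bftxodizakx].
/kibesuhxux/: /u/ is a high vowel flanked by voiceless consonants /s/ and /h/, so it deletes. /u/ is a high vowel flanked by voiceless consonants /x/ and /x/, so it deletes. → [kibeshxx].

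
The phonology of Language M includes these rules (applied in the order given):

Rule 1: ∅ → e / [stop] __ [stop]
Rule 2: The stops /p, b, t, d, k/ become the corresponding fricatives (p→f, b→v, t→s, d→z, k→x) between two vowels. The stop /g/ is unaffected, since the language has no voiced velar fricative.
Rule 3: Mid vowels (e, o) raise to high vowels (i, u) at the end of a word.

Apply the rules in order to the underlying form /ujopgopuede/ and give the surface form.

ujofegofuezi

Rule 1 (stop-cluster e-epenthesis): /p/ and /g/ form a stop–stop cluster, so [e] is inserted between them. /ujopgopuede/ → ujopegopuede.
Rule 2 (intervocalic spirantization): /p/ is a stop between vowels /o/ and /e/, so it spirantizes to the fricative [f]. /p/ is a stop between vowels /o/ and /u/, so it spirantizes to the fricative [f]. /d/ is a stop between vowels /e/ and /e/, so it spirantizes to the fricative [z]. /ujopegopuede/ → ujofegofueze.
Rule 3 (final vowel raising): /e/ is a mid vowel in word-final position, so it raises to [i]. /ujofegofueze/ → ujofegofuezi.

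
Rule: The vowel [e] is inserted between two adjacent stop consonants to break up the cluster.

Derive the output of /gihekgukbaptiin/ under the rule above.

gihekegukebapetiin

/k/ and /g/ form a stop–stop cluster, so [e] is inserted between them.
/k/ and /b/ form a stop–stop cluster, so [e] is inserted between them.
/p/ and /t/ form a stop–stop cluster, so [e] is inserted between them.
Surface form: [gihekegukebapetiin].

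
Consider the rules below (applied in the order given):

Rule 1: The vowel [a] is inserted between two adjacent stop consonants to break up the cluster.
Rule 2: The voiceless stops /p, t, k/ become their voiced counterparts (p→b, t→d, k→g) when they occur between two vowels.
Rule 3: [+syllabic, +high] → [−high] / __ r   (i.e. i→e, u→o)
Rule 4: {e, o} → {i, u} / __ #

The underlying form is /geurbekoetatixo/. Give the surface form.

georbegoedadixu

Rule 1 (stop-cluster a-epenthesis): no segment meets the environment; /geurbekoetatixo/ is unchanged.
Rule 2 (intervocalic voicing): /k/ is a voiceless stop between vowels /e/ and /o/, so it voices to [g]. /t/ is a voiceless stop between vowels /e/ and /a/, so it voices to [d]. /t/ is a voiceless stop between vowels /a/ and /i/, so it voices to [d]. /geurbekoetatixo/ → geurbegoedadixo.
Rule 3 (pre-rhotic lowering): /u/ is a high vowel immediately before /r/, so it lowers to [o]. /geurbegoedadixo/ → georbegoedadixo.
Rule 4 (final vowel raising): /o/ is a mid vowel in word-final position, so it raises to [u]. /georbegoedadixo/ → georbegoedadixu.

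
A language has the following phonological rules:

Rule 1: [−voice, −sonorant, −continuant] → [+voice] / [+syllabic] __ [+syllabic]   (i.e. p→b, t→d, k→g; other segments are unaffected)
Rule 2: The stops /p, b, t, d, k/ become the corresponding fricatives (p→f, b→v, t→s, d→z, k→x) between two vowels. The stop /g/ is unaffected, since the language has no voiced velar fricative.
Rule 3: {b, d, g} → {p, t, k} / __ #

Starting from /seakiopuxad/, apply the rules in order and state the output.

Rule 1 (intervocalic voicing): /k/ is a voiceless stop between vowels /a/ and /i/, so it voices to [g]. /p/ is a voiceless stop between vowels /o/ and /u/, so it voices to [b]. /seakiopuxad/ → seagiobuxad.
Rule 2 (intervocalic spirantization): /b/ is a stop between vowels /o/ and /u/, so it spirantizes to the fricative [v]. /seagiobuxad/ → seagiovuxad.
Rule 3 (final devoicing): /d/ is a voiced stop in word-final position, so it devoices to [t]. /seagiovuxad/ → seagiovuxat.

seagiovuxat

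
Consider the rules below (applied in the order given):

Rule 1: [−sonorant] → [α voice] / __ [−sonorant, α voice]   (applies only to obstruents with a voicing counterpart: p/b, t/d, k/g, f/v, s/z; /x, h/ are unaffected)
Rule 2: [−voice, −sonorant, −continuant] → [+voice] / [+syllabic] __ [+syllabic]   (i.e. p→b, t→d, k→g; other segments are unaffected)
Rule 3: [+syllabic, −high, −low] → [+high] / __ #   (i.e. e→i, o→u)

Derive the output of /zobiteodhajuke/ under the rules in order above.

zobideothajugi

Rule 1 (regressive voicing assimilation): /d/ precedes the voiceless obstruent /h/, so it devoices to [t] by assimilation. /zobiteodhajuke/ → zobiteothajuke.
Rule 2 (intervocalic voicing): /t/ is a voiceless stop between vowels /i/ and /e/, so it voices to [d]. /k/ is a voiceless stop between vowels /u/ and /e/, so it voices to [g]. /zobiteothajuke/ → zobideothajuge.
Rule 3 (final vowel raising): /e/ is a mid vowel in word-final position, so it raises to [i]. /zobideothajuge/ → zobideothajugi.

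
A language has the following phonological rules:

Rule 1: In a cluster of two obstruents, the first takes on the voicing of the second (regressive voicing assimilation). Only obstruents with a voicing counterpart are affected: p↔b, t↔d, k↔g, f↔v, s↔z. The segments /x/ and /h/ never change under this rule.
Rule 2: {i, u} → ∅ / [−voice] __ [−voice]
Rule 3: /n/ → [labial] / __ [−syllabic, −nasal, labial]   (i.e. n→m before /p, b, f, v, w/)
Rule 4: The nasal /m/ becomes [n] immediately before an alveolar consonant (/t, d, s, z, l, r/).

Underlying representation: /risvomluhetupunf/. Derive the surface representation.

rizvonluhetpumf

Rule 1 (regressive voicing assimilation): /s/ precedes the voiced obstruent /v/, so it voices to [z] by assimilation. /risvomluhetupunf/ → rizvomluhetupunf.
Rule 2 (high vowel syncope): /u/ is a high vowel flanked by voiceless consonants /t/ and /p/, so it deletes. /rizvomluhetupunf/ → rizvomluhetpunf.
Rule 3 (nasal place assimilation): /n/ precedes the labial consonant /f/, so it assimilates in place to [m]. /rizvomluhetpunf/ → rizvomluhetpumf.
Rule 4 (nasal place assimilation): /m/ precedes the alveolar consonant /l/, so it assimilates in place to [n]. /rizvomluhetpumf/ → rizvonluhetpumf.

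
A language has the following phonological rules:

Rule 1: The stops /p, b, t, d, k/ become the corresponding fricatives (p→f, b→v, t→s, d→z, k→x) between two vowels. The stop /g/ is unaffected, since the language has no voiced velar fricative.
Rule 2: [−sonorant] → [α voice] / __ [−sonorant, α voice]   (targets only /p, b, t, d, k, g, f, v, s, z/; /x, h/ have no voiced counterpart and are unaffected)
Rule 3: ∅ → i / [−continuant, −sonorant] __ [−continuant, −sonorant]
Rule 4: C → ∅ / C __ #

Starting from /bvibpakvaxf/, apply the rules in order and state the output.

Rule 1 (intervocalic spirantization): no segment meets the environment; /bvibpakvaxf/ is unchanged.
Rule 2 (regressive voicing assimilation): /b/ precedes the voiceless obstruent /p/, so it devoices to [p] by assimilation. /k/ precedes the voiced obstruent /v/, so it voices to [g] by assimilation. /bvibpakvaxf/ → bvippagvaxf.
Rule 3 (stop-cluster i-epenthesis): /p/ and /p/ form a stop–stop cluster, so [i] is inserted between them. /bvippagvaxf/ → bvipipagvaxf.
Rule 4 (final cluster simplification): /f/ is the second consonant of a word-final cluster /xf/, so it deletes. /bvipipagvaxf/ → bvipipagvax.

bvipipagvax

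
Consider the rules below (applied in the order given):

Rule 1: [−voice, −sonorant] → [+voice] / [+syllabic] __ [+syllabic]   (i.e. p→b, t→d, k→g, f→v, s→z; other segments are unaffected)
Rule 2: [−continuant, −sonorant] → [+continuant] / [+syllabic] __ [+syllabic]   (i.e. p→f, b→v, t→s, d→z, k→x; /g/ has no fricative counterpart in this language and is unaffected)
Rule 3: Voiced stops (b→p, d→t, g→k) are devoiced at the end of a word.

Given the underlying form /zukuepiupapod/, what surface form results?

zugueviuvavot

Rule 1 (intervocalic voicing): /k/ is a voiceless obstruent between vowels /u/ and /u/, so it voices to [g]. /p/ is a voiceless obstruent between vowels /e/ and /i/, so it voices to [b]. /p/ is a voiceless obstruent between vowels /u/ and /a/, so it voices to [b]. /p/ is a voiceless obstruent between vowels /a/ and /o/, so it voices to [b]. /zukuepiupapod/ → zuguebiubabod.
Rule 2 (intervocalic spirantization): /b/ is a stop between vowels /e/ and /i/, so it spirantizes to the fricative [v]. /b/ is a stop between vowels /u/ and /a/, so it spirantizes to the fricative [v]. /b/ is a stop between vowels /a/ and /o/, so it spirantizes to the fricative [v]. /zuguebiubabod/ → zugueviuvavod.
Rule 3 (final devoicing): /d/ is a voiced stop in word-final position, so it devoices to [t]. /zugueviuvavod/ → zugueviuvavot.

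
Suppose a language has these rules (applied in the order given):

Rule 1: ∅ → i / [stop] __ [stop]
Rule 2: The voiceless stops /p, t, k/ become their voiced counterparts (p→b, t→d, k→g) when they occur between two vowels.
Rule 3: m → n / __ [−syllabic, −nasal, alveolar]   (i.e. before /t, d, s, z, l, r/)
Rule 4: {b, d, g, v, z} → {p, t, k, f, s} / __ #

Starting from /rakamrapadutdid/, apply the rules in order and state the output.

Rule 1 (stop-cluster i-epenthesis): /t/ and /d/ form a stop–stop cluster, so [i] is inserted between them. /rakamrapadutdid/ → rakamrapadutidid.
Rule 2 (intervocalic voicing): /k/ is a voiceless stop between vowels /a/ and /a/, so it voices to [g]. /p/ is a voiceless stop between vowels /a/ and /a/, so it voices to [b]. /t/ is a voiceless stop between vowels /u/ and /i/, so it voices to [d]. /rakamrapadutidid/ → ragamrabadudidid.
Rule 3 (nasal place assimilation): /m/ precedes the alveolar consonant /r/, so it assimilates in place to [n]. /ragamrabadudidid/ → raganrabadudidid.
Rule 4 (final devoicing): /d/ is a voiced obstruent in word-final position, so it devoices to [t]. /raganrabadudidid/ → raganrabadudidit.

raganrabadudidit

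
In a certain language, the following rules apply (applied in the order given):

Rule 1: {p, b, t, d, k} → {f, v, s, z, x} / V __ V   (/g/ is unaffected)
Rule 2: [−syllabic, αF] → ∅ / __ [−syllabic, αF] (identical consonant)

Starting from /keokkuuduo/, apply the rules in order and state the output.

Rule 1 (intervocalic spirantization): /d/ is a stop between vowels /u/ and /u/, so it spirantizes to the fricative [z]. /keokkuuduo/ → keokkuuzuo.
Rule 2 (degemination): /kk/ is a geminate; the first /k/ deletes. /keokkuuzuo/ → keokuuzuo.

keokuuzuo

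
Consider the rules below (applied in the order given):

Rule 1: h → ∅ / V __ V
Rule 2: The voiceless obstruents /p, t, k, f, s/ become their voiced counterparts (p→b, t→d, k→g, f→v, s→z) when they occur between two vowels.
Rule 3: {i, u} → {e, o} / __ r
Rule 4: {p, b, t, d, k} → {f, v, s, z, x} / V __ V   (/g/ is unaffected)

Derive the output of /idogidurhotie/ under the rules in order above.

Rule 1 (intervocalic h-deletion): no segment meets the environment; /idogidurhotie/ is unchanged.
Rule 2 (intervocalic voicing): /t/ is a voiceless obstruent between vowels /o/ and /i/, so it voices to [d]. /idogidurhotie/ → idogidurhodie.
Rule 3 (pre-rhotic lowering): /u/ is a high vowel immediately before /r/, so it lowers to [o]. /idogidurhodie/ → idogidorhodie.
Rule 4 (intervocalic spirantization): /d/ is a stop between vowels /i/ and /o/, so it spirantizes to the fricative [z]. /d/ is a stop between vowels /i/ and /o/, so it spirantizes to the fricative [z]. /d/ is a stop between vowels /o/ and /i/, so it spirantizes to the fricative [z]. /idogidorhodie/ → izogizorhozie.

izogizorhozie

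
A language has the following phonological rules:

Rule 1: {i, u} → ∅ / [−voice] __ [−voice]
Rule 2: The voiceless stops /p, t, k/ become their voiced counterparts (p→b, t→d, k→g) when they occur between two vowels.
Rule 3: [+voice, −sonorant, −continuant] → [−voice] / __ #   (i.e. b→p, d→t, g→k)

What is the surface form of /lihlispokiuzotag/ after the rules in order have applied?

lihlispogiuzodak

Rule 1 (high vowel syncope): no segment meets the environment; /lihlispokiuzotag/ is unchanged.
Rule 2 (intervocalic voicing): /k/ is a voiceless stop between vowels /o/ and /i/, so it voices to [g]. /t/ is a voiceless stop between vowels /o/ and /a/, so it voices to [d]. /lihlispokiuzotag/ → lihlispogiuzodag.
Rule 3 (final devoicing): /g/ is a voiced stop in word-final position, so it devoices to [k]. /lihlispogiuzodag/ → lihlispogiuzodak.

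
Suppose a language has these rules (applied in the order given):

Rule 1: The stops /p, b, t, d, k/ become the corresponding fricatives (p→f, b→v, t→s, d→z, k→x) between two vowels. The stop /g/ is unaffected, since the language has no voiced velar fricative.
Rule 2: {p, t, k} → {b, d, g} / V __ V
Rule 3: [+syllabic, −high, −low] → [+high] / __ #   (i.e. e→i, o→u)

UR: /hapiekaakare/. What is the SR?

hafiexaaxari

Rule 1 (intervocalic spirantization): /p/ is a stop between vowels /a/ and /i/, so it spirantizes to the fricative [f]. /k/ is a stop between vowels /e/ and /a/, so it spirantizes to the fricative [x]. /k/ is a stop between vowels /a/ and /a/, so it spirantizes to the fricative [x]. /hapiekaakare/ → hafiexaaxare.
Rule 2 (intervocalic voicing): no segment meets the environment; /hafiexaaxare/ is unchanged.
Rule 3 (final vowel raising): /e/ is a mid vowel in word-final position, so it raises to [i]. /hafiexaaxare/ → hafiexaaxari.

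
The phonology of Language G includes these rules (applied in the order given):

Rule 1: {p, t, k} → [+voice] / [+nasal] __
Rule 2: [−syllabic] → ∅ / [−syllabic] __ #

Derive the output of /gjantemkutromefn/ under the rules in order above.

gjandemgutromef

Rule 1 (post-nasal voicing): /t/ is a voiceless stop immediately after the nasal /n/, so it voices to [d]. /k/ is a voiceless stop immediately after the nasal /m/, so it voices to [g]. /gjantemkutromefn/ → gjandemgutromefn.
Rule 2 (final cluster simplification): /n/ is the second consonant of a word-final cluster /fn/, so it deletes. /gjandemgutromefn/ → gjandemgutromef.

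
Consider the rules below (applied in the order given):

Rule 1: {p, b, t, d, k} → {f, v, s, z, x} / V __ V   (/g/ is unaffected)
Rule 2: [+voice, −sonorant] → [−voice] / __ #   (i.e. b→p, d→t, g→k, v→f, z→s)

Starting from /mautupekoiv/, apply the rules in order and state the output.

mausufexoif

Rule 1 (intervocalic spirantization): /t/ is a stop between vowels /u/ and /u/, so it spirantizes to the fricative [s]. /p/ is a stop between vowels /u/ and /e/, so it spirantizes to the fricative [f]. /k/ is a stop between vowels /e/ and /o/, so it spirantizes to the fricative [x]. /mautupekoiv/ → mausufexoiv.
Rule 2 (final devoicing): /v/ is a voiced obstruent in word-final position, so it devoices to [f]. /mausufexoiv/ → mausufexoif.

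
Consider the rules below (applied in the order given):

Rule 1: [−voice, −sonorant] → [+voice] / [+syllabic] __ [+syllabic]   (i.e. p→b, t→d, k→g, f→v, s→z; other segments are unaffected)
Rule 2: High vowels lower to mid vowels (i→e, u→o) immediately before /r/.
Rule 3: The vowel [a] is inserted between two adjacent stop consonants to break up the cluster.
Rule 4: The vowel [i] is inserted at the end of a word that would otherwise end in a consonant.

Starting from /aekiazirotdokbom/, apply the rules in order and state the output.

Rule 1 (intervocalic voicing): /k/ is a voiceless obstruent between vowels /e/ and /i/, so it voices to [g]. /aekiazirotdokbom/ → aegiazirotdokbom.
Rule 2 (pre-rhotic lowering): /i/ is a high vowel immediately before /r/, so it lowers to [e]. /aegiazirotdokbom/ → aegiazerotdokbom.
Rule 3 (stop-cluster a-epenthesis): /t/ and /d/ form a stop–stop cluster, so [a] is inserted between them. /k/ and /b/ form a stop–stop cluster, so [a] is inserted between them. /aegiazerotdokbom/ → aegiazerotadokabom.
Rule 4 (final i-epenthesis): the form ends in the consonant /m/, so [i] is inserted word-finally. /aegiazerotadokabom/ → aegiazerotadokabomi.

aegiazerotadokabomi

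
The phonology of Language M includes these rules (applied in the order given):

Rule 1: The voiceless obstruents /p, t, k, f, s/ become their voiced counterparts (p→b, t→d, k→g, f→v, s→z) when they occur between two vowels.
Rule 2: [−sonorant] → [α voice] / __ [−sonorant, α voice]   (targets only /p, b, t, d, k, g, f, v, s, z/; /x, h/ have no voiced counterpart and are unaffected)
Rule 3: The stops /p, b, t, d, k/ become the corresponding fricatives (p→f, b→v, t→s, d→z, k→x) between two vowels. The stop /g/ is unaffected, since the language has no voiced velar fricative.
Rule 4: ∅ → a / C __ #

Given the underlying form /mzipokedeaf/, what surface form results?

Rule 1 (intervocalic voicing): /p/ is a voiceless obstruent between vowels /i/ and /o/, so it voices to [b]. /k/ is a voiceless obstruent between vowels /o/ and /e/, so it voices to [g]. /mzipokedeaf/ → mzibogedeaf.
Rule 2 (regressive voicing assimilation): no segment meets the environment; /mzibogedeaf/ is unchanged.
Rule 3 (intervocalic spirantization): /b/ is a stop between vowels /i/ and /o/, so it spirantizes to the fricative [v]. /d/ is a stop between vowels /e/ and /e/, so it spirantizes to the fricative [z]. /mzibogedeaf/ → mzivogezeaf.
Rule 4 (final a-epenthesis): the form ends in the consonant /f/, so [a] is inserted word-finally. /mzivogezeaf/ → mzivogezeafa.

mzivogezeafa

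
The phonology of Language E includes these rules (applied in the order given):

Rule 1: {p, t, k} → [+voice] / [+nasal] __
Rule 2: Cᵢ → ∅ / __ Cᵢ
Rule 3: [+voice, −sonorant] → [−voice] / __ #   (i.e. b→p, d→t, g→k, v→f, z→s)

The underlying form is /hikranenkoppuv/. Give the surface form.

Rule 1 (post-nasal voicing): /k/ is a voiceless stop immediately after the nasal /n/, so it voices to [g]. /hikranenkoppuv/ → hikranengoppuv.
Rule 2 (degemination): /pp/ is a geminate; the first /p/ deletes. /hikranengoppuv/ → hikranengopuv.
Rule 3 (final devoicing): /v/ is a voiced obstruent in word-final position, so it devoices to [f]. /hikranengopuv/ → hikranengopuf.

hikranengopuf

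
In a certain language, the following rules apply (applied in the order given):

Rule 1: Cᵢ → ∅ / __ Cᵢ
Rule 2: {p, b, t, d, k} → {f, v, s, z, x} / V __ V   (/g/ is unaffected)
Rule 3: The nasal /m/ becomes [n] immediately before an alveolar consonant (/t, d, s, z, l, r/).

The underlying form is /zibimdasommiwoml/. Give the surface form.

Rule 1 (degemination): /mm/ is a geminate; the first /m/ deletes. /zibimdasommiwoml/ → zibimdasomiwoml.
Rule 2 (intervocalic spirantization): /b/ is a stop between vowels /i/ and /i/, so it spirantizes to the fricative [v]. /zibimdasomiwoml/ → zivimdasomiwoml.
Rule 3 (nasal place assimilation): /m/ precedes the alveolar consonant /d/, so it assimilates in place to [n]. /m/ precedes the alveolar consonant /l/, so it assimilates in place to [n]. /zivimdasomiwoml/ → zivindasomiwonl.

zivindasomiwonl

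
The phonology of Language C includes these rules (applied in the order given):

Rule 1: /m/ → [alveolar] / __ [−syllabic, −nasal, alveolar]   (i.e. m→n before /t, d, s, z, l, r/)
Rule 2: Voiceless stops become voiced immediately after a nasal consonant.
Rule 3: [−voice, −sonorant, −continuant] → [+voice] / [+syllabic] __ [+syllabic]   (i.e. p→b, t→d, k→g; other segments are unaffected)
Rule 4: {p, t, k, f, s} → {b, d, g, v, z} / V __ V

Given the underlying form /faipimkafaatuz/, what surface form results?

faibimgavaaduz

Rule 1 (nasal place assimilation): no segment meets the environment; /faipimkafaatuz/ is unchanged.
Rule 2 (post-nasal voicing): /k/ is a voiceless stop immediately after the nasal /m/, so it voices to [g]. /faipimkafaatuz/ → faipimgafaatuz.
Rule 3 (intervocalic voicing): /p/ is a voiceless stop between vowels /i/ and /i/, so it voices to [b]. /t/ is a voiceless stop between vowels /a/ and /u/, so it voices to [d]. /faipimgafaatuz/ → faibimgafaaduz.
Rule 4 (intervocalic voicing): /f/ is a voiceless obstruent between vowels /a/ and /a/, so it voices to [v]. /faibimgafaaduz/ → faibimgavaaduz.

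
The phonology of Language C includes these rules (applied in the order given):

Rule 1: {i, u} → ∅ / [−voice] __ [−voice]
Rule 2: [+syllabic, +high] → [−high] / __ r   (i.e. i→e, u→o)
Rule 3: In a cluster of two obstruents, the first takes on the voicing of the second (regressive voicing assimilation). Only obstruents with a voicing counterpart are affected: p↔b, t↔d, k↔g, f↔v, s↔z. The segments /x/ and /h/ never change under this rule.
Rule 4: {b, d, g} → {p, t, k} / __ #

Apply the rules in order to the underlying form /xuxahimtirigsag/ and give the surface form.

Rule 1 (high vowel syncope): /u/ is a high vowel flanked by voiceless consonants /x/ and /x/, so it deletes. /xuxahimtirigsag/ → xxahimtirigsag.
Rule 2 (pre-rhotic lowering): /i/ is a high vowel immediately before /r/, so it lowers to [e]. /xxahimtirigsag/ → xxahimterigsag.
Rule 3 (regressive voicing assimilation): /g/ precedes the voiceless obstruent /s/, so it devoices to [k] by assimilation. /xxahimterigsag/ → xxahimteriksag.
Rule 4 (final devoicing): /g/ is a voiced stop in word-final position, so it devoices to [k]. /xxahimteriksag/ → xxahimteriksak.

xxahimteriksak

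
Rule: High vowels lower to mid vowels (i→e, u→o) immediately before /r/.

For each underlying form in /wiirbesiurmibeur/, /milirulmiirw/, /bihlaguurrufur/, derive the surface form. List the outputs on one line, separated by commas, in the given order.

/wiirbesiurmibeur/: /i/ is a high vowel immediately before /r/, so it lowers to [e]. /u/ is a high vowel immediately before /r/, so it lowers to [o]. /u/ is a high vowel immediately before /r/, so it lowers to [o]. → [wierbesiormibeor].
/milirulmiirw/: /i/ is a high vowel immediately before /r/, so it lowers to [e]. /i/ is a high vowel immediately before /r/, so it lowers to [e]. → [milerulmierw].
/bihlaguurrufur/: /u/ is a high vowel immediately before /r/, so it lowers to [o]. /u/ is a high vowel immediately before /r/, so it lowers to [o]. → [bihlaguorrufor].

wierbesiormibeor, milerulmierw, bihlaguorrufor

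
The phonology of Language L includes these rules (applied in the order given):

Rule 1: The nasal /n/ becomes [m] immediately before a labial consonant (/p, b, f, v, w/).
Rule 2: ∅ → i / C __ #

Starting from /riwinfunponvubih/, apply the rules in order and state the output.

Rule 1 (nasal place assimilation): /n/ precedes the labial consonant /f/, so it assimilates in place to [m]. /n/ precedes the labial consonant /p/, so it assimilates in place to [m]. /n/ precedes the labial consonant /v/, so it assimilates in place to [m]. /riwinfunponvubih/ → riwimfumpomvubih.
Rule 2 (final i-epenthesis): the form ends in the consonant /h/, so [i] is inserted word-finally. /riwimfumpomvubih/ → riwimfumpomvubihi.

riwimfumpomvubihi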